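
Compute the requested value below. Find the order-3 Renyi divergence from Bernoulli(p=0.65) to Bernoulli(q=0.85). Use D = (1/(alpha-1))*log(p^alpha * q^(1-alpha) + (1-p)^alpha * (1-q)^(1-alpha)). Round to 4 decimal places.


Renyi divergence of order alpha between Bernoulli distributions:
D = (1/(alpha-1))*log(p^alpha * q^(1-alpha) + (1-p)^alpha * (1-q)^(1-alpha)).
alpha = 3, p = 0.65, q = 0.85.
p^alpha * q^(1-alpha) = 0.65^3 * 0.85^-2 = 0.380104.
(1-p)^alpha * (1-q)^(1-alpha) = 0.35^3 * 0.15^-2 = 1.905556.
sum = 0.380104 + 1.905556 = 2.285659.
D = (1/2)*log(2.285659) = 0.4133

0.4133


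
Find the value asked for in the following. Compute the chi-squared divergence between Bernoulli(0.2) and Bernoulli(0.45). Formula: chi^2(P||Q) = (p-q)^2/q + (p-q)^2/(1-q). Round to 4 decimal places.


Chi-squared divergence between Bernoulli distributions:
chi^2 = (p-q)^2/q + (p-q)^2/(1-q).
p = 0.2, q = 0.45, p-q = -0.25.
(p-q)^2 = 0.0625.
term1 = 0.0625/0.45 = 0.138889.
term2 = 0.0625/0.55 = 0.113636.
chi^2 = 0.138889 + 0.113636 = 0.2525

0.2525


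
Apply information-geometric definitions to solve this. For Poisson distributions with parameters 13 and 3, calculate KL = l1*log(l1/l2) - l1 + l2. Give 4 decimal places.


KL divergence for Poisson:
KL = l1*log(l1/l2) - l1 + l2.
l1 = 13, l2 = 3.
log(13/3) = 1.466337.
l1*log(l1/l2) = 13 * 1.466337 = 19.062382.
KL = 19.062382 - 13 + 3 = 9.0624

9.0624


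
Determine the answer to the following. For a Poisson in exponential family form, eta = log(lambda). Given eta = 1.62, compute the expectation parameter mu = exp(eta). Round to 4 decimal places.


Expectation parameter for Poisson exponential family:
mu = exp(eta).
eta = 1.62.
mu = exp(1.62) = 5.0531

5.0531


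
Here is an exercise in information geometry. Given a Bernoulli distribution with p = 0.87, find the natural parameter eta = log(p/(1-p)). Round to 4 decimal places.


Natural parameter for Bernoulli: eta = log(p/(1-p)).
p = 0.87, 1-p = 0.13.
p/(1-p) = 6.692308.
eta = log(6.692308) = 1.9010

1.9010


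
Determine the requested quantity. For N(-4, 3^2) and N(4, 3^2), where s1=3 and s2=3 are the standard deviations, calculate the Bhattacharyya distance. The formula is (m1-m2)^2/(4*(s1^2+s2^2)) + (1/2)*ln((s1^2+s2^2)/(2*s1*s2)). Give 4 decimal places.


Bhattacharyya distance between two Gaussians:
DB = (m1-m2)^2/(4*(s1^2+s2^2)) + (1/2)*ln((s1^2+s2^2)/(2*s1*s2)).
(m1-m2)^2 = (-8)^2 = 64.
s1^2+s2^2 = 9 + 9 = 18.
term1 = 64/72 = 0.888889.
term2 = 0.5*ln(18/18.0) = 0.0.
DB = 0.888889 + 0.0 = 0.8889

0.8889


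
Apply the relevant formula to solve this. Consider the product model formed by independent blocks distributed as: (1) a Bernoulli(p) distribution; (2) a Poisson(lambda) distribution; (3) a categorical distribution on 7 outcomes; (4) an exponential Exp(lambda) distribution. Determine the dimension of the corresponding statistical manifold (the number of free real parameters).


The dimension of a statistical manifold equals the number of free
(independent) real parameters of the model. For a product of independent
blocks the parameter counts add.
- Bernoulli (p): 1.
- Poisson (lambda): 1.
- categorical on 7 outcomes (probabilities sum to 1): 7-1 = 6.
- exponential (lambda): 1.
Total = 1 + 1 + 6 + 1 = 9.
Dimension = 9

9


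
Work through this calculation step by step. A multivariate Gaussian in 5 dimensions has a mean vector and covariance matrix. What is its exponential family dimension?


Exponential family dimension calculation:
For 5-dim MVN: mean has 5 params, covariance has 5*6/2 = 15 unique entries.
Total dim = 5 + 15 = 20.

20


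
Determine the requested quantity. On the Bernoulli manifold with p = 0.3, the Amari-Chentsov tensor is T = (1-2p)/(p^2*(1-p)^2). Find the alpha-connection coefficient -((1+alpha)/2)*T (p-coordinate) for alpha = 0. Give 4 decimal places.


Skewness (Amari-Chentsov) tensor: T = (1-2p)/(p^2*(1-p)^2).
p = 0.3, 1-2p = 0.4, p^2 = 0.09, (1-p)^2 = 0.49.
T = 0.4/(0.09 * 0.49) = 9.070295.
In the p-coordinate, Gamma^(alpha) = Gamma^(0) - (alpha/2)*T with Gamma^(0) = (1/2)*g'(p) = -T/2,
so Gamma^(alpha) = -((1+alpha)/2)*T.
alpha = 0, -(1+alpha)/2 = -0.5.
Gamma = -0.5 * 9.070295 = -4.5351

-4.5351


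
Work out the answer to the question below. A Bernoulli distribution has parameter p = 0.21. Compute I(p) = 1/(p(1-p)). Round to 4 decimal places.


For Bernoulli(p), Fisher information is I(p) = 1/(p*(1-p)).
p = 0.21, 1-p = 0.79.
p*(1-p) = 0.1659.
I(p) = 1/0.1659 = 6.0277

6.0277


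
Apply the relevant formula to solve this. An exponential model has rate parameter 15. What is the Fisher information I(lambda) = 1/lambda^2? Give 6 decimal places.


Fisher information for exponential: I(lambda) = 1/lambda^2.
lambda = 15, lambda^2 = 225.
I = 1/225 = 0.004444

0.004444


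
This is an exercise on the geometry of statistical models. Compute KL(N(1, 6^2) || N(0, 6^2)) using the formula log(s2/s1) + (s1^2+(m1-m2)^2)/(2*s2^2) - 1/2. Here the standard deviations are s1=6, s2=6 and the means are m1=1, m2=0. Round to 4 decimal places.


KL divergence between normal distributions:
KL = log(s2/s1) + (s1^2 + (m1-m2)^2)/(2*s2^2) - 1/2.
log(6/6) = 0.0.
(6^2 + (1-0)^2)/(2*6^2) = (36 + 1)/72 = 0.513889.
KL = 0.0 + 0.513889 - 0.5 = 0.0139

0.0139


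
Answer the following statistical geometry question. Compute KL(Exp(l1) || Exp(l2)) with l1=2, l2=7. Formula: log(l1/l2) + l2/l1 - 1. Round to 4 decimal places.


KL divergence for exponential family:
KL = log(l1/l2) + l2/l1 - 1.
log(2/7) = -1.252763.
7/2 = 3.5.
KL = -1.252763 + 3.5 - 1 = 1.2472

1.2472


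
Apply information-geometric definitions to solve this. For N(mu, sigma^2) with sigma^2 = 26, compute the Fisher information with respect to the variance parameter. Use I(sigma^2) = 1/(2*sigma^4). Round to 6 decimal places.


Fisher information for variance: I(sigma^2) = 1/(2*sigma^4).
sigma^2 = 26, so sigma^4 = 676.
I = 1/(2*676) = 1/1352 = 0.000740

0.000740


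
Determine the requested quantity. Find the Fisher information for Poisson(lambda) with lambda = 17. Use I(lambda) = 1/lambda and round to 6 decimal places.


Fisher information for Poisson: I(lambda) = 1/lambda.
lambda = 17.
I(lambda) = 1/17 = 0.058824

0.058824


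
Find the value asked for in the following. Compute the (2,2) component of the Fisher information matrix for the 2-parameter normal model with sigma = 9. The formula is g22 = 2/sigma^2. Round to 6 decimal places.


For the 2-parameter normal family, the Fisher metric has:
  g11 = 1/sigma^2, g22 = 2/sigma^2.
sigma = 9, sigma^2 = 81.
g22 = 0.024691

0.024691


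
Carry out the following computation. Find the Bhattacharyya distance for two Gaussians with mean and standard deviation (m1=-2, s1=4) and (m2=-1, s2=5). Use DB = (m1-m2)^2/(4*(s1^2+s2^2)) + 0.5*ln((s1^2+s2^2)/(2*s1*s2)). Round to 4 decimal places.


Bhattacharyya distance between two Gaussians:
DB = (m1-m2)^2/(4*(s1^2+s2^2)) + (1/2)*ln((s1^2+s2^2)/(2*s1*s2)).
(m1-m2)^2 = (-1)^2 = 1.
s1^2+s2^2 = 16 + 25 = 41.
term1 = 1/164 = 0.006098.
term2 = 0.5*ln(41/40.0) = 0.012346.
DB = 0.006098 + 0.012346 = 0.0184

0.0184


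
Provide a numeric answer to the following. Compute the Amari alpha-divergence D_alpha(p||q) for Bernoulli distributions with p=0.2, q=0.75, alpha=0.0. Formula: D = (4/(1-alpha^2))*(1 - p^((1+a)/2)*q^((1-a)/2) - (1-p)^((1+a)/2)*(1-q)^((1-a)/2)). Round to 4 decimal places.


Amari alpha-divergence:
D = (4/(1-alpha^2))*(1 - p^((1+a)/2)*q^((1-a)/2) - (1-p)^((1+a)/2)*(1-q)^((1-a)/2)).
alpha = 0.0, p = 0.2, q = 0.75.
e1 = (1+alpha)/2 = 0.5, e2 = (1-alpha)/2 = 0.5.
t1 = p^e1 * q^e2 = 0.2^0.5 * 0.75^0.5 = 0.387298.
t2 = (1-p)^e1 * (1-q)^e2 = 0.8^0.5 * 0.25^0.5 = 0.447214.
4/(1-alpha^2) = 4.0.
D = 4.0*(1 - 0.387298 - 0.447214) = 0.6620

0.6620


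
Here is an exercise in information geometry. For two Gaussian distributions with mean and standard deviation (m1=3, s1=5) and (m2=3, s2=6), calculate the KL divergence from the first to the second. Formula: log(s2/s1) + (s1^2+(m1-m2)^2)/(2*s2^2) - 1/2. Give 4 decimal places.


KL divergence between normal distributions:
KL = log(s2/s1) + (s1^2 + (m1-m2)^2)/(2*s2^2) - 1/2.
log(6/5) = 0.182322.
(5^2 + (3-3)^2)/(2*6^2) = (25 + 0)/72 = 0.347222.
KL = 0.182322 + 0.347222 - 0.5 = 0.0295

0.0295


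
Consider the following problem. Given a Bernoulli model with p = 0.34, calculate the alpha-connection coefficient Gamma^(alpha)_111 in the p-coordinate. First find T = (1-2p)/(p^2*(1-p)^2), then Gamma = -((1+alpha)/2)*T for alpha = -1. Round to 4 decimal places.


Skewness (Amari-Chentsov) tensor: T = (1-2p)/(p^2*(1-p)^2).
p = 0.34, 1-2p = 0.32, p^2 = 0.1156, (1-p)^2 = 0.4356.
T = 0.32/(0.1156 * 0.4356) = 6.354835.
In the p-coordinate, Gamma^(alpha) = Gamma^(0) - (alpha/2)*T with Gamma^(0) = (1/2)*g'(p) = -T/2,
so Gamma^(alpha) = -((1+alpha)/2)*T.
alpha = -1, -(1+alpha)/2 = 0.0.
Gamma = 0.0 * 6.354835 = 0.0000

0.0000


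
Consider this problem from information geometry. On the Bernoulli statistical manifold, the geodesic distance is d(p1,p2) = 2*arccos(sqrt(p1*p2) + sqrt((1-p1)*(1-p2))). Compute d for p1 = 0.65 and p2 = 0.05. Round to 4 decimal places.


Geodesic distance on Bernoulli manifold:
d(p1,p2) = 2*arccos(sqrt(p1*p2) + sqrt((1-p1)*(1-p2))).
sqrt(p1*p2) = sqrt(0.65*0.05) = 0.180278.
sqrt((1-p1)*(1-p2)) = sqrt(0.35*0.95) = 0.576628.
arg = 0.180278 + 0.576628 = 0.756906.
d = 2*arccos(0.756906) = 1.4245

1.4245


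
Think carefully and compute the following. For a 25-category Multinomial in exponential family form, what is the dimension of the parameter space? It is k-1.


Exponential family dimension calculation:
For Multinomial with k=25 categories, dim = k-1 = 24.

24


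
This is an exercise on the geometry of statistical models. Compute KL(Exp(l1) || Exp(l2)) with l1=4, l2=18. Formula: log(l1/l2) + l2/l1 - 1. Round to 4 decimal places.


KL divergence for exponential family:
KL = log(l1/l2) + l2/l1 - 1.
log(4/18) = -1.504077.
18/4 = 4.5.
KL = -1.504077 + 4.5 - 1 = 1.9959

1.9959


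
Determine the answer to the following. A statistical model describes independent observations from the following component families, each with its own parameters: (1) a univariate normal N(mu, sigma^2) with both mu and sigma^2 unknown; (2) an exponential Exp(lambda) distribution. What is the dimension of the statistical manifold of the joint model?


The dimension of a statistical manifold equals the number of free
(independent) real parameters of the model. For a product of independent
blocks the parameter counts add.
- normal (mu, sigma^2): 2.
- exponential (lambda): 1.
Total = 2 + 1 = 3.
Dimension = 3

3


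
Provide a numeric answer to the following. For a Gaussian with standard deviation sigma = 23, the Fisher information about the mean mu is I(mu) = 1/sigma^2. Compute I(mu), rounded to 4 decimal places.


The Fisher information for the mean of a normal distribution is I(mu) = 1/sigma^2.
sigma = 23, so sigma^2 = 529.
I(mu) = 1/529 = 0.0019

0.0019


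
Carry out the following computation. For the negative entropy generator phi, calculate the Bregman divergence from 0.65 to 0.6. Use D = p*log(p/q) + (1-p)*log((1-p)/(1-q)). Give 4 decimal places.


Bregman divergence with negative entropy generator:
D = p*log(p/q) + (1-p)*log((1-p)/(1-q)).
p = 0.65, q = 0.6.
p*log(p/q) = 0.65*log(0.65/0.6) = 0.052028.
(1-p)*log((1-p)/(1-q)) = 0.35*log(0.35/0.4) = -0.046736.
D = 0.052028 + -0.046736 = 0.0053

0.0053


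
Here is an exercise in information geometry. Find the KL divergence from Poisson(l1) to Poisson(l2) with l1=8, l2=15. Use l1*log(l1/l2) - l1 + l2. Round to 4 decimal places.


KL divergence for Poisson:
KL = l1*log(l1/l2) - l1 + l2.
l1 = 8, l2 = 15.
log(8/15) = -0.628609.
l1*log(l1/l2) = 8 * -0.628609 = -5.028869.
KL = -5.028869 - 8 + 15 = 1.9711

1.9711


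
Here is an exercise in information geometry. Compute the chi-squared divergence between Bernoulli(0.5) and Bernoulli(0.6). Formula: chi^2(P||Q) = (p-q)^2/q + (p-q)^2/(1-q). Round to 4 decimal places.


Chi-squared divergence between Bernoulli distributions:
chi^2 = (p-q)^2/q + (p-q)^2/(1-q).
p = 0.5, q = 0.6, p-q = -0.1.
(p-q)^2 = 0.01.
term1 = 0.01/0.6 = 0.016667.
term2 = 0.01/0.4 = 0.025.
chi^2 = 0.016667 + 0.025 = 0.0417

0.0417


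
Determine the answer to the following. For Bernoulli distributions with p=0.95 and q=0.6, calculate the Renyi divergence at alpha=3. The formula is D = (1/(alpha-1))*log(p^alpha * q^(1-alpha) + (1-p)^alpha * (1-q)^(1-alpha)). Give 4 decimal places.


Renyi divergence of order alpha between Bernoulli distributions:
D = (1/(alpha-1))*log(p^alpha * q^(1-alpha) + (1-p)^alpha * (1-q)^(1-alpha)).
alpha = 3, p = 0.95, q = 0.6.
p^alpha * q^(1-alpha) = 0.95^3 * 0.6^-2 = 2.381597.
(1-p)^alpha * (1-q)^(1-alpha) = 0.05^3 * 0.4^-2 = 0.000781.
sum = 2.381597 + 0.000781 = 2.382378.
D = (1/2)*log(2.382378) = 0.4340

0.4340


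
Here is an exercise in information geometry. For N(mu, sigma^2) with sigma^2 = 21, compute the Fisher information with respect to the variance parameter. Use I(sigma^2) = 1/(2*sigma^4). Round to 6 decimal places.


Fisher information for variance: I(sigma^2) = 1/(2*sigma^4).
sigma^2 = 21, so sigma^4 = 441.
I = 1/(2*441) = 1/882 = 0.001134

0.001134


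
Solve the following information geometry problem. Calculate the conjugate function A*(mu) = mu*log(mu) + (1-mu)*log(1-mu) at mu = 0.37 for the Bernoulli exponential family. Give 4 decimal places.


Legendre transform for Bernoulli:
A*(mu) = mu*log(mu) + (1-mu)*log(1-mu).
mu = 0.37, 1-mu = 0.63.
mu*log(mu) = 0.37*log(0.37) = -0.367873.
(1-mu)*log(1-mu) = 0.63*log(0.63) = -0.291082.
A* = -0.367873 + -0.291082 = -0.6590

-0.6590


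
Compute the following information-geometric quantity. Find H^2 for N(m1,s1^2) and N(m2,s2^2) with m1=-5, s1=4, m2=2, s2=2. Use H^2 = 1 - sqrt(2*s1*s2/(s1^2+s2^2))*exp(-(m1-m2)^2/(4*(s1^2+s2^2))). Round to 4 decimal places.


Squared Hellinger distance for Gaussians:
H^2 = 1 - sqrt(2*s1*s2/(s1^2+s2^2)) * exp(-(m1-m2)^2/(4*(s1^2+s2^2))).
s1^2 = 16, s2^2 = 4, s1^2+s2^2 = 20.
sqrt(2*4*2/(20)) = 0.894427.
(m1-m2)^2 = (-7)^2 = 49.
exp(-49/(4*20)) = exp(-0.6125) = 0.541994.
H^2 = 1 - 0.894427*0.541994 = 0.5152

0.5152


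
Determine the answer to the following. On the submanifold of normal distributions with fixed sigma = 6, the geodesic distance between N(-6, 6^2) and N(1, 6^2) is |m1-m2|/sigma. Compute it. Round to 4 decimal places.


On the fixed-variance normal subfamily, geodesic distance = |m1-m2|/sigma.
|-6 - 1| = 7.
sigma = 6.
d = 7/6 = 1.1667

1.1667


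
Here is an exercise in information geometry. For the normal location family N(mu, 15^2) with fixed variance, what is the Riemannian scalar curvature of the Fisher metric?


This family has a single free parameter, so its statistical manifold
is 1-dimensional. The Riemann curvature tensor of any 1-dimensional
Riemannian manifold vanishes identically, so R = 0.

0


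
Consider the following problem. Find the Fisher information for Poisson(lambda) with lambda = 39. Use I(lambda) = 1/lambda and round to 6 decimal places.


Fisher information for Poisson: I(lambda) = 1/lambda.
lambda = 39.
I(lambda) = 1/39 = 0.025641

0.025641


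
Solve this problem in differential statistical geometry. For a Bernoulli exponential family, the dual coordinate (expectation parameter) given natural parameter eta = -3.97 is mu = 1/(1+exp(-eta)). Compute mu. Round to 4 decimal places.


Dual coordinate (expectation parameter) for Bernoulli:
mu = 1/(1+exp(-eta)).
eta = -3.97.
exp(-eta) = exp(3.97) = 52.984531.
mu = 1/(1+52.984531) = 0.0185

0.0185


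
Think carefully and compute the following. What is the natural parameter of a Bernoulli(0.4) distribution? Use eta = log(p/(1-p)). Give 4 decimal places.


Natural parameter for Bernoulli: eta = log(p/(1-p)).
p = 0.4, 1-p = 0.6.
p/(1-p) = 0.666667.
eta = log(0.666667) = -0.4055

-0.4055


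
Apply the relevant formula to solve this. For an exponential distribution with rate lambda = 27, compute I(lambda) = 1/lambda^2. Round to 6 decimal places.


Fisher information for exponential: I(lambda) = 1/lambda^2.
lambda = 27, lambda^2 = 729.
I = 1/729 = 0.001372

0.001372


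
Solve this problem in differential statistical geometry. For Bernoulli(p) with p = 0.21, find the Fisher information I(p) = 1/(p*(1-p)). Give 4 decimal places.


For Bernoulli(p), Fisher information is I(p) = 1/(p*(1-p)).
p = 0.21, 1-p = 0.79.
p*(1-p) = 0.1659.
I(p) = 1/0.1659 = 6.0277

6.0277


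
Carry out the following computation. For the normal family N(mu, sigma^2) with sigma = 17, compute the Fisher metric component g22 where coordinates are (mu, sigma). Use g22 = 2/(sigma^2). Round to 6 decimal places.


For the 2-parameter normal family, the Fisher metric has:
  g11 = 1/sigma^2, g22 = 2/sigma^2.
sigma = 17, sigma^2 = 289.
g22 = 0.006920

0.006920


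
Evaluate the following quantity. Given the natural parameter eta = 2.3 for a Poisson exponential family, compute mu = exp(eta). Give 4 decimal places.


Expectation parameter for Poisson exponential family:
mu = exp(eta).
eta = 2.3.
mu = exp(2.3) = 9.9742

9.9742


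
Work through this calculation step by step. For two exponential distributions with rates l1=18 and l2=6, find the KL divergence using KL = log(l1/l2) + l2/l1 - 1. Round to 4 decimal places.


KL divergence for exponential family:
KL = log(l1/l2) + l2/l1 - 1.
log(18/6) = 1.098612.
6/18 = 0.333333.
KL = 1.098612 + 0.333333 - 1 = 0.4319

0.4319


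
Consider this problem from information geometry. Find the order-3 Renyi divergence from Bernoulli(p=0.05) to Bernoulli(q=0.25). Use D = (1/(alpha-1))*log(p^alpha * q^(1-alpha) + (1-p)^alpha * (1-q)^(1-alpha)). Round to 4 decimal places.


Renyi divergence of order alpha between Bernoulli distributions:
D = (1/(alpha-1))*log(p^alpha * q^(1-alpha) + (1-p)^alpha * (1-q)^(1-alpha)).
alpha = 3, p = 0.05, q = 0.25.
p^alpha * q^(1-alpha) = 0.05^3 * 0.25^-2 = 0.002.
(1-p)^alpha * (1-q)^(1-alpha) = 0.95^3 * 0.75^-2 = 1.524222.
sum = 0.002 + 1.524222 = 1.526222.
D = (1/2)*log(1.526222) = 0.2114

0.2114


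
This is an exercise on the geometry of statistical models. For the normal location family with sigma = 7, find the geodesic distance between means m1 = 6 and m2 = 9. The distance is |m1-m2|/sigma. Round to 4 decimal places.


On the fixed-variance normal subfamily, geodesic distance = |m1-m2|/sigma.
|6 - 9| = 3.
sigma = 7.
d = 3/7 = 0.4286

0.4286


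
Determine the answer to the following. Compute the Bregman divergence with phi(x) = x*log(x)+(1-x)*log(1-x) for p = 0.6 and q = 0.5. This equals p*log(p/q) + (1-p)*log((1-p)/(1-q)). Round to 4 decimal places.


Bregman divergence with negative entropy generator:
D = p*log(p/q) + (1-p)*log((1-p)/(1-q)).
p = 0.6, q = 0.5.
p*log(p/q) = 0.6*log(0.6/0.5) = 0.109393.
(1-p)*log((1-p)/(1-q)) = 0.4*log(0.4/0.5) = -0.089257.
D = 0.109393 + -0.089257 = 0.0201

0.0201


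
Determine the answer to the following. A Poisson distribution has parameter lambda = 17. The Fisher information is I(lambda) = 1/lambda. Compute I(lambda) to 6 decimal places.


Fisher information for Poisson: I(lambda) = 1/lambda.
lambda = 17.
I(lambda) = 1/17 = 0.058824

0.058824


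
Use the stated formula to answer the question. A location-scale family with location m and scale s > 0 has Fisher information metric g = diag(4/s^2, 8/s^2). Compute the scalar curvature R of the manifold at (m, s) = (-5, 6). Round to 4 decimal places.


The metric has the form g = (A dm^2 + B ds^2)/s^2 with A = 4, B = 8.
Substitute u = sqrt(A/B)*m: g = B*(du^2 + ds^2)/s^2, i.e. B times the
Poincare upper half-plane metric, which has constant Gaussian curvature -1.
Scaling a 2D metric by a constant c divides the Gaussian curvature by c,
so K = -1/B = -1/(8) = -0.1250 everywhere (the point (m, s) = (-5, 6) is irrelevant:
the curvature is constant).
Scalar curvature in dimension 2: R = 2K = -2/(8) = -0.2500.

-0.2500


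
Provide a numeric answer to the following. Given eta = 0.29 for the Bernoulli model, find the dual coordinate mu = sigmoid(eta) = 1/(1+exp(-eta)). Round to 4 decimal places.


Dual coordinate (expectation parameter) for Bernoulli:
mu = 1/(1+exp(-eta)).
eta = 0.29.
exp(-eta) = exp(-0.29) = 0.748264.
mu = 1/(1+0.748264) = 0.5720

0.5720


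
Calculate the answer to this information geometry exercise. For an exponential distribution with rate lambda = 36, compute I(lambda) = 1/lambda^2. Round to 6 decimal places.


Fisher information for exponential: I(lambda) = 1/lambda^2.
lambda = 36, lambda^2 = 1296.
I = 1/1296 = 0.000772

0.000772


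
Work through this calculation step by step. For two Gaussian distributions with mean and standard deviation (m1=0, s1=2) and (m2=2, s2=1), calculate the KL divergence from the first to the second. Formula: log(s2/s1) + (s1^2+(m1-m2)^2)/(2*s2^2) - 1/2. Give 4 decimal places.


KL divergence between normal distributions:
KL = log(s2/s1) + (s1^2 + (m1-m2)^2)/(2*s2^2) - 1/2.
log(1/2) = -0.693147.
(2^2 + (0-2)^2)/(2*1^2) = (4 + 4)/2 = 4.0.
KL = -0.693147 + 4.0 - 0.5 = 2.8069

2.8069


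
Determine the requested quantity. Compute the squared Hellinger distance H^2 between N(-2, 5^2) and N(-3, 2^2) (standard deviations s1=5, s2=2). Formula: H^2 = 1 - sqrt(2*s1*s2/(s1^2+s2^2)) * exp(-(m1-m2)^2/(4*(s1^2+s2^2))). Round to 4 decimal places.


Squared Hellinger distance for Gaussians:
H^2 = 1 - sqrt(2*s1*s2/(s1^2+s2^2)) * exp(-(m1-m2)^2/(4*(s1^2+s2^2))).
s1^2 = 25, s2^2 = 4, s1^2+s2^2 = 29.
sqrt(2*5*2/(29)) = 0.830455.
(m1-m2)^2 = (1)^2 = 1.
exp(-1/(4*29)) = exp(-0.008621) = 0.991416.
H^2 = 1 - 0.830455*0.991416 = 0.1767

0.1767


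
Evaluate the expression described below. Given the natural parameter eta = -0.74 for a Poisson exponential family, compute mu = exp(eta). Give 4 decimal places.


Expectation parameter for Poisson exponential family:
mu = exp(eta).
eta = -0.74.
mu = exp(-0.74) = 0.4771

0.4771


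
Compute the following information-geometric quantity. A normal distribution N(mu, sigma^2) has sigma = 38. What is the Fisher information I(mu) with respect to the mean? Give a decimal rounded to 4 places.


The Fisher information for the mean of a normal distribution is I(mu) = 1/sigma^2.
sigma = 38, so sigma^2 = 1444.
I(mu) = 1/1444 = 0.0007

0.0007


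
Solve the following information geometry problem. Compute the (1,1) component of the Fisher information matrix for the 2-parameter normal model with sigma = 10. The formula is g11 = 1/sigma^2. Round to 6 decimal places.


For the 2-parameter normal family, the Fisher metric has:
  g11 = 1/sigma^2, g22 = 2/sigma^2.
sigma = 10, sigma^2 = 100.
g11 = 0.010000

0.010000


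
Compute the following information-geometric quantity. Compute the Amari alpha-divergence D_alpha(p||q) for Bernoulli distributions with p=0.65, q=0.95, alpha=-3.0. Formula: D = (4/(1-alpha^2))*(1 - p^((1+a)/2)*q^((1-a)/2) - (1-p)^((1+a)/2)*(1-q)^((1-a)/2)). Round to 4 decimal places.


Amari alpha-divergence:
D = (4/(1-alpha^2))*(1 - p^((1+a)/2)*q^((1-a)/2) - (1-p)^((1+a)/2)*(1-q)^((1-a)/2)).
alpha = -3.0, p = 0.65, q = 0.95.
e1 = (1+alpha)/2 = -1.0, e2 = (1-alpha)/2 = 2.0.
t1 = p^e1 * q^e2 = 0.65^-1.0 * 0.95^2.0 = 1.388462.
t2 = (1-p)^e1 * (1-q)^e2 = 0.35^-1.0 * 0.05^2.0 = 0.007143.
4/(1-alpha^2) = -0.5.
D = -0.5*(1 - 1.388462 - 0.007143) = 0.1978

0.1978


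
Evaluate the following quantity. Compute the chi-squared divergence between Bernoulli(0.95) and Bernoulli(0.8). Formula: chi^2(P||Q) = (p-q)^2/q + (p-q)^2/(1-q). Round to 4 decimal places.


Chi-squared divergence between Bernoulli distributions:
chi^2 = (p-q)^2/q + (p-q)^2/(1-q).
p = 0.95, q = 0.8, p-q = 0.15.
(p-q)^2 = 0.0225.
term1 = 0.0225/0.8 = 0.028125.
term2 = 0.0225/0.2 = 0.1125.
chi^2 = 0.028125 + 0.1125 = 0.1406

0.1406


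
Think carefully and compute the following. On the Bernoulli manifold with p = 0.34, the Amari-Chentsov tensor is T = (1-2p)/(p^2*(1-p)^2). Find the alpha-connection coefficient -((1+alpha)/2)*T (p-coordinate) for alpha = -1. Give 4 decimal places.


Skewness (Amari-Chentsov) tensor: T = (1-2p)/(p^2*(1-p)^2).
p = 0.34, 1-2p = 0.32, p^2 = 0.1156, (1-p)^2 = 0.4356.
T = 0.32/(0.1156 * 0.4356) = 6.354835.
In the p-coordinate, Gamma^(alpha) = Gamma^(0) - (alpha/2)*T with Gamma^(0) = (1/2)*g'(p) = -T/2,
so Gamma^(alpha) = -((1+alpha)/2)*T.
alpha = -1, -(1+alpha)/2 = 0.0.
Gamma = 0.0 * 6.354835 = 0.0000

0.0000


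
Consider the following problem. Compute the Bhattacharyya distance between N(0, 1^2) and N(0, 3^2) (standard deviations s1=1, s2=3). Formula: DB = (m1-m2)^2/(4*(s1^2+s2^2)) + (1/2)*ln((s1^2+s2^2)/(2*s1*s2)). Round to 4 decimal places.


Bhattacharyya distance between two Gaussians:
DB = (m1-m2)^2/(4*(s1^2+s2^2)) + (1/2)*ln((s1^2+s2^2)/(2*s1*s2)).
(m1-m2)^2 = (0)^2 = 0.
s1^2+s2^2 = 1 + 9 = 10.
term1 = 0/40 = 0.0.
term2 = 0.5*ln(10/6.0) = 0.255413.
DB = 0.0 + 0.255413 = 0.2554

0.2554


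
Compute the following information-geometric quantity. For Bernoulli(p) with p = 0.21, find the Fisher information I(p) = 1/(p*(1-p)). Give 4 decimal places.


For Bernoulli(p), Fisher information is I(p) = 1/(p*(1-p)).
p = 0.21, 1-p = 0.79.
p*(1-p) = 0.1659.
I(p) = 1/0.1659 = 6.0277

6.0277


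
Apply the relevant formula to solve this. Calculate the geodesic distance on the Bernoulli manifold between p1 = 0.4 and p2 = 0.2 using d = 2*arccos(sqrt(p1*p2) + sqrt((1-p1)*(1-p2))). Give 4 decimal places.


Geodesic distance on Bernoulli manifold:
d(p1,p2) = 2*arccos(sqrt(p1*p2) + sqrt((1-p1)*(1-p2))).
sqrt(p1*p2) = sqrt(0.4*0.2) = 0.282843.
sqrt((1-p1)*(1-p2)) = sqrt(0.6*0.8) = 0.69282.
arg = 0.282843 + 0.69282 = 0.975663.
d = 2*arccos(0.975663) = 0.4421

0.4421


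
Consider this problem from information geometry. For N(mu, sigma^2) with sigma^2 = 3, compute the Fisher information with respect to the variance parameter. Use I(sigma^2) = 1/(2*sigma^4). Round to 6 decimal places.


Fisher information for variance: I(sigma^2) = 1/(2*sigma^4).
sigma^2 = 3, so sigma^4 = 9.
I = 1/(2*9) = 1/18 = 0.055556

0.055556


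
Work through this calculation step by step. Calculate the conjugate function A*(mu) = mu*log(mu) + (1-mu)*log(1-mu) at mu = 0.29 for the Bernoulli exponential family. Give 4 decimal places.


Legendre transform for Bernoulli:
A*(mu) = mu*log(mu) + (1-mu)*log(1-mu).
mu = 0.29, 1-mu = 0.71.
mu*log(mu) = 0.29*log(0.29) = -0.358984.
(1-mu)*log(1-mu) = 0.71*log(0.71) = -0.243168.
A* = -0.358984 + -0.243168 = -0.6022

-0.6022


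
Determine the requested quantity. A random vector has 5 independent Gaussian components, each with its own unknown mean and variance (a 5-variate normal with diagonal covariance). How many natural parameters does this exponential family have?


Exponential family dimension calculation:
Each univariate normal has two natural parameters (mu/sigma^2 and -1/(2 sigma^2)).
With 5 independent components, dim = 2 * 5 = 10.

10


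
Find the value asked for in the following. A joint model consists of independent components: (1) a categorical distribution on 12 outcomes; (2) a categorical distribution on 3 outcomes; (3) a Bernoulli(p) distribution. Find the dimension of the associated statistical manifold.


The dimension of a statistical manifold equals the number of free
(independent) real parameters of the model. For a product of independent
blocks the parameter counts add.
- categorical on 12 outcomes (probabilities sum to 1): 12-1 = 11.
- categorical on 3 outcomes (probabilities sum to 1): 3-1 = 2.
- Bernoulli (p): 1.
Total = 11 + 2 + 1 = 14.
Dimension = 14

14


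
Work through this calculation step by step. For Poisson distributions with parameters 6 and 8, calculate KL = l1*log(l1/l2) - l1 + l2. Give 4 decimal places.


KL divergence for Poisson:
KL = l1*log(l1/l2) - l1 + l2.
l1 = 6, l2 = 8.
log(6/8) = -0.287682.
l1*log(l1/l2) = 6 * -0.287682 = -1.726092.
KL = -1.726092 - 6 + 8 = 0.2739

0.2739


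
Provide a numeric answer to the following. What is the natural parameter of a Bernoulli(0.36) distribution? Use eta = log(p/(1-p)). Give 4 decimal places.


Natural parameter for Bernoulli: eta = log(p/(1-p)).
p = 0.36, 1-p = 0.64.
p/(1-p) = 0.5625.
eta = log(0.5625) = -0.5754

-0.5754


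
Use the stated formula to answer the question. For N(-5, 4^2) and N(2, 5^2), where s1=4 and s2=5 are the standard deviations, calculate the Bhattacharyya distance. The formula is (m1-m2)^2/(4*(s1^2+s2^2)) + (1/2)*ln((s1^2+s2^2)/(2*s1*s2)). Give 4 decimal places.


Bhattacharyya distance between two Gaussians:
DB = (m1-m2)^2/(4*(s1^2+s2^2)) + (1/2)*ln((s1^2+s2^2)/(2*s1*s2)).
(m1-m2)^2 = (-7)^2 = 49.
s1^2+s2^2 = 16 + 25 = 41.
term1 = 49/164 = 0.29878.
term2 = 0.5*ln(41/40.0) = 0.012346.
DB = 0.29878 + 0.012346 = 0.3111

0.3111


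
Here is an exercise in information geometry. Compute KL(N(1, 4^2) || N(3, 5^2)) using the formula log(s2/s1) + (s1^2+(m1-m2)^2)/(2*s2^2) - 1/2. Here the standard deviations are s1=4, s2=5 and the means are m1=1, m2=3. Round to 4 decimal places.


KL divergence between normal distributions:
KL = log(s2/s1) + (s1^2 + (m1-m2)^2)/(2*s2^2) - 1/2.
log(5/4) = 0.223144.
(4^2 + (1-3)^2)/(2*5^2) = (16 + 4)/50 = 0.4.
KL = 0.223144 + 0.4 - 0.5 = 0.1231

0.1231


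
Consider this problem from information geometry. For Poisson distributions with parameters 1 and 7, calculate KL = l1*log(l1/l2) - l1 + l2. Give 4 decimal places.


KL divergence for Poisson:
KL = l1*log(l1/l2) - l1 + l2.
l1 = 1, l2 = 7.
log(1/7) = -1.94591.
l1*log(l1/l2) = 1 * -1.94591 = -1.94591.
KL = -1.94591 - 1 + 7 = 4.0541

4.0541


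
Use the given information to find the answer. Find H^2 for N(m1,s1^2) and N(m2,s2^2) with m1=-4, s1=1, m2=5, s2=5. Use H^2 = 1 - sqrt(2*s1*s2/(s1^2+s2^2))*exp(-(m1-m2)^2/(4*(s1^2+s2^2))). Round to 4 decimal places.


Squared Hellinger distance for Gaussians:
H^2 = 1 - sqrt(2*s1*s2/(s1^2+s2^2)) * exp(-(m1-m2)^2/(4*(s1^2+s2^2))).
s1^2 = 1, s2^2 = 25, s1^2+s2^2 = 26.
sqrt(2*1*5/(26)) = 0.620174.
(m1-m2)^2 = (-9)^2 = 81.
exp(-81/(4*26)) = exp(-0.778846) = 0.458935.
H^2 = 1 - 0.620174*0.458935 = 0.7154

0.7154


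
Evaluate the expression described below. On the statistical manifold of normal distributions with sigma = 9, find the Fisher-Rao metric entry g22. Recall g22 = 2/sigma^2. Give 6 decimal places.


For the 2-parameter normal family, the Fisher metric has:
  g11 = 1/sigma^2, g22 = 2/sigma^2.
sigma = 9, sigma^2 = 81.
g22 = 0.024691

0.024691


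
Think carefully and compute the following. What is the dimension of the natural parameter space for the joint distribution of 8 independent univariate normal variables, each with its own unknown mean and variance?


Exponential family dimension calculation:
Each univariate normal has two natural parameters (mu/sigma^2 and -1/(2 sigma^2)).
With 8 independent components, dim = 2 * 8 = 16.

16


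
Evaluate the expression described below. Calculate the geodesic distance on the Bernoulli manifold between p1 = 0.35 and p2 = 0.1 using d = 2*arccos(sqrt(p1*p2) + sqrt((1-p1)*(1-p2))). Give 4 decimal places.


Geodesic distance on Bernoulli manifold:
d(p1,p2) = 2*arccos(sqrt(p1*p2) + sqrt((1-p1)*(1-p2))).
sqrt(p1*p2) = sqrt(0.35*0.1) = 0.187083.
sqrt((1-p1)*(1-p2)) = sqrt(0.65*0.9) = 0.764853.
arg = 0.187083 + 0.764853 = 0.951936.
d = 2*arccos(0.951936) = 0.6226

0.6226


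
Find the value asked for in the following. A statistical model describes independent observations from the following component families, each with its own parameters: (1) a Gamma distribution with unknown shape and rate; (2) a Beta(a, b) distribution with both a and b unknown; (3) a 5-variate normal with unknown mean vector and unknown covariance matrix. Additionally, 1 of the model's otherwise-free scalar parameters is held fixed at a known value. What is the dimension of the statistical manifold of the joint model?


The dimension of a statistical manifold equals the number of free
(independent) real parameters of the model. For a product of independent
blocks the parameter counts add.
- Gamma (shape, rate): 2.
- Beta (a, b): 2.
- 5-variate normal: 5 (mean) + 5*6/2 = 15 (symmetric covariance) = 20.
Total = 2 + 2 + 20 = 24.
1 parameter(s) fixed at known values: 24 - 1 = 23.
Dimension = 23

23


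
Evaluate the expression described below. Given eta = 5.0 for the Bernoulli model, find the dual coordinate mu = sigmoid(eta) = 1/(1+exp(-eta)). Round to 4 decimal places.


Dual coordinate (expectation parameter) for Bernoulli:
mu = 1/(1+exp(-eta)).
eta = 5.0.
exp(-eta) = exp(-5.0) = 0.006738.
mu = 1/(1+0.006738) = 0.9933

0.9933


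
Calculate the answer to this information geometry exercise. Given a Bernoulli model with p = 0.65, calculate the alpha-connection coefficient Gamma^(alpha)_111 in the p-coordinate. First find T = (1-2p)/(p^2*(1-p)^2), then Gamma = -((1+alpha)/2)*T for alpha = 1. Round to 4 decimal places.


Skewness (Amari-Chentsov) tensor: T = (1-2p)/(p^2*(1-p)^2).
p = 0.65, 1-2p = -0.3, p^2 = 0.4225, (1-p)^2 = 0.1225.
T = -0.3/(0.4225 * 0.1225) = -5.796401.
In the p-coordinate, Gamma^(alpha) = Gamma^(0) - (alpha/2)*T with Gamma^(0) = (1/2)*g'(p) = -T/2,
so Gamma^(alpha) = -((1+alpha)/2)*T.
alpha = 1, -(1+alpha)/2 = -1.0.
Gamma = -1.0 * -5.796401 = 5.7964

5.7964


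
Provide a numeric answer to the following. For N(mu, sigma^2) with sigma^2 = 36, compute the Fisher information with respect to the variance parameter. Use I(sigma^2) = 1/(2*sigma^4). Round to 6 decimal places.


Fisher information for variance: I(sigma^2) = 1/(2*sigma^4).
sigma^2 = 36, so sigma^4 = 1296.
I = 1/(2*1296) = 1/2592 = 0.000386

0.000386


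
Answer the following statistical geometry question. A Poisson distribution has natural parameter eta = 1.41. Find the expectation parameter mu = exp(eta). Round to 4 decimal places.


Expectation parameter for Poisson exponential family:
mu = exp(eta).
eta = 1.41.
mu = exp(1.41) = 4.0960

4.0960


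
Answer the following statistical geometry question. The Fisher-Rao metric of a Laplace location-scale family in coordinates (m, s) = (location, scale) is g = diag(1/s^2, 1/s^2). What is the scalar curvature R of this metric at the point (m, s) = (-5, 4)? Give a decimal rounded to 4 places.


The metric has the form g = (A dm^2 + B ds^2)/s^2 with A = 1, B = 1.
Substitute u = sqrt(A/B)*m: g = B*(du^2 + ds^2)/s^2, i.e. B times the
Poincare upper half-plane metric, which has constant Gaussian curvature -1.
Scaling a 2D metric by a constant c divides the Gaussian curvature by c,
so K = -1/B = -1/(1) = -1.0000 everywhere (the point (m, s) = (-5, 4) is irrelevant:
the curvature is constant).
Scalar curvature in dimension 2: R = 2K = -2/(1) = -2.0000.

-2.0000


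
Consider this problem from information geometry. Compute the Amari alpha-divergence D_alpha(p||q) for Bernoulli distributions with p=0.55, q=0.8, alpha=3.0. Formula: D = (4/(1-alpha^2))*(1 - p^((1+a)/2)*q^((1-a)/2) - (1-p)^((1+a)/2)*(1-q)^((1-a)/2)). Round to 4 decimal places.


Amari alpha-divergence:
D = (4/(1-alpha^2))*(1 - p^((1+a)/2)*q^((1-a)/2) - (1-p)^((1+a)/2)*(1-q)^((1-a)/2)).
alpha = 3.0, p = 0.55, q = 0.8.
e1 = (1+alpha)/2 = 2.0, e2 = (1-alpha)/2 = -1.0.
t1 = p^e1 * q^e2 = 0.55^2.0 * 0.8^-1.0 = 0.378125.
t2 = (1-p)^e1 * (1-q)^e2 = 0.45^2.0 * 0.2^-1.0 = 1.0125.
4/(1-alpha^2) = -0.5.
D = -0.5*(1 - 0.378125 - 1.0125) = 0.1953

0.1953


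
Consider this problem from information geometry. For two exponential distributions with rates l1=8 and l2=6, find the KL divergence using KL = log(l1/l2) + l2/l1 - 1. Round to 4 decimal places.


KL divergence for exponential family:
KL = log(l1/l2) + l2/l1 - 1.
log(8/6) = 0.287682.
6/8 = 0.75.
KL = 0.287682 + 0.75 - 1 = 0.0377

0.0377


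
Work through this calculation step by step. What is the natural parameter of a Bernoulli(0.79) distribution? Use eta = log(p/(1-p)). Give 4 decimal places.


Natural parameter for Bernoulli: eta = log(p/(1-p)).
p = 0.79, 1-p = 0.21.
p/(1-p) = 3.761905.
eta = log(3.761905) = 1.3249

1.3249


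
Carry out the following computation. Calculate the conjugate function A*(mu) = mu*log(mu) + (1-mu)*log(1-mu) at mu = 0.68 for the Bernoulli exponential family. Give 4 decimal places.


Legendre transform for Bernoulli:
A*(mu) = mu*log(mu) + (1-mu)*log(1-mu).
mu = 0.68, 1-mu = 0.32.
mu*log(mu) = 0.68*log(0.68) = -0.26225.
(1-mu)*log(1-mu) = 0.32*log(0.32) = -0.364619.
A* = -0.26225 + -0.364619 = -0.6269

-0.6269


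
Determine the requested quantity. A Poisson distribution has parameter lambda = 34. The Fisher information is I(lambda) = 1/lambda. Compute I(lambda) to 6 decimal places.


Fisher information for Poisson: I(lambda) = 1/lambda.
lambda = 34.
I(lambda) = 1/34 = 0.029412

0.029412


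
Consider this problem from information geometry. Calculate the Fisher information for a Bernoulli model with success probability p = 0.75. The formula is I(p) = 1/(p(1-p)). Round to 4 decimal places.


For Bernoulli(p), Fisher information is I(p) = 1/(p*(1-p)).
p = 0.75, 1-p = 0.25.
p*(1-p) = 0.1875.
I(p) = 1/0.1875 = 5.3333

5.3333


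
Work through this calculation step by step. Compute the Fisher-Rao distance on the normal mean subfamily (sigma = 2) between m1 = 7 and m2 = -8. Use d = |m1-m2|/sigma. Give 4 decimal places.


On the fixed-variance normal subfamily, geodesic distance = |m1-m2|/sigma.
|7 - -8| = 15.
sigma = 2.
d = 15/2 = 7.5000

7.5000


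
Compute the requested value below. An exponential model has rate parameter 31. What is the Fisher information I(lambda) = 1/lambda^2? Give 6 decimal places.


Fisher information for exponential: I(lambda) = 1/lambda^2.
lambda = 31, lambda^2 = 961.
I = 1/961 = 0.001041

0.001041


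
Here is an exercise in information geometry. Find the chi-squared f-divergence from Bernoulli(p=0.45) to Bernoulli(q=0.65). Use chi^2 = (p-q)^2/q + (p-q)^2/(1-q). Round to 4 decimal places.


Chi-squared divergence between Bernoulli distributions:
chi^2 = (p-q)^2/q + (p-q)^2/(1-q).
p = 0.45, q = 0.65, p-q = -0.2.
(p-q)^2 = 0.04.
term1 = 0.04/0.65 = 0.061538.
term2 = 0.04/0.35 = 0.114286.
chi^2 = 0.061538 + 0.114286 = 0.1758

0.1758


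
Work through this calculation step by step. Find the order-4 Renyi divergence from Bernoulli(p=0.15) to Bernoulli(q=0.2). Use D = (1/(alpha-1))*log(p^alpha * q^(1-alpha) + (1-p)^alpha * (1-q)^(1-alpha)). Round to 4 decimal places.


Renyi divergence of order alpha between Bernoulli distributions:
D = (1/(alpha-1))*log(p^alpha * q^(1-alpha) + (1-p)^alpha * (1-q)^(1-alpha)).
alpha = 4, p = 0.15, q = 0.2.
p^alpha * q^(1-alpha) = 0.15^4 * 0.2^-3 = 0.063281.
(1-p)^alpha * (1-q)^(1-alpha) = 0.85^4 * 0.8^-3 = 1.019543.
sum = 0.063281 + 1.019543 = 1.082825.
D = (1/3)*log(1.082825) = 0.0265

0.0265


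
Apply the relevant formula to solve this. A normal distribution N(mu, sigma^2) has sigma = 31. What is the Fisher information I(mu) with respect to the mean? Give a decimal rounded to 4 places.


The Fisher information for the mean of a normal distribution is I(mu) = 1/sigma^2.
sigma = 31, so sigma^2 = 961.
I(mu) = 1/961 = 0.0010

0.0010


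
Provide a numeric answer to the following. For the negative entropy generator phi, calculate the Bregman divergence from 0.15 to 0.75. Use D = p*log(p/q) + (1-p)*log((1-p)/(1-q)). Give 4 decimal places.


Bregman divergence with negative entropy generator:
D = p*log(p/q) + (1-p)*log((1-p)/(1-q)).
p = 0.15, q = 0.75.
p*log(p/q) = 0.15*log(0.15/0.75) = -0.241416.
(1-p)*log((1-p)/(1-q)) = 0.85*log(0.85/0.25) = 1.040209.
D = -0.241416 + 1.040209 = 0.7988

0.7988


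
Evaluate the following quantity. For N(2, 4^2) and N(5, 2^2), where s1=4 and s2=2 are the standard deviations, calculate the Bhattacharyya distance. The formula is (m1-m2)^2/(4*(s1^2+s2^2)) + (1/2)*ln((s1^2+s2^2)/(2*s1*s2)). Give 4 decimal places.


Bhattacharyya distance between two Gaussians:
DB = (m1-m2)^2/(4*(s1^2+s2^2)) + (1/2)*ln((s1^2+s2^2)/(2*s1*s2)).
(m1-m2)^2 = (-3)^2 = 9.
s1^2+s2^2 = 16 + 4 = 20.
term1 = 9/80 = 0.1125.
term2 = 0.5*ln(20/16.0) = 0.111572.
DB = 0.1125 + 0.111572 = 0.2241

0.2241


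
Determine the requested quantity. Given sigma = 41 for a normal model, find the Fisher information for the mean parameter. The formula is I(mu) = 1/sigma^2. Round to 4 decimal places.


The Fisher information for the mean of a normal distribution is I(mu) = 1/sigma^2.
sigma = 41, so sigma^2 = 1681.
I(mu) = 1/1681 = 0.0006

0.0006
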